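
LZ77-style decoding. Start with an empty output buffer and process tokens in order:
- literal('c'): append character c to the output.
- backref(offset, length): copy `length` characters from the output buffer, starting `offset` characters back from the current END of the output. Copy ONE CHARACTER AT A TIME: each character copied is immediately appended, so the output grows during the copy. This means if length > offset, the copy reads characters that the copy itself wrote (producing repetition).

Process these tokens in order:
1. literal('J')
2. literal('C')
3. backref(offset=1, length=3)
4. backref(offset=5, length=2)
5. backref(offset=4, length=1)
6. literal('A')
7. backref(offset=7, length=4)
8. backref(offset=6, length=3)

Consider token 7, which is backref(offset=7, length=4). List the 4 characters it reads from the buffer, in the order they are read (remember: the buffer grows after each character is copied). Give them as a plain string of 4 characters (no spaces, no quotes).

Answer: CCCJ

Derivation:
Token 1: literal('J'). Output: "J"
Token 2: literal('C'). Output: "JC"
Token 3: backref(off=1, len=3) (overlapping!). Copied 'CCC' from pos 1. Output: "JCCCC"
Token 4: backref(off=5, len=2). Copied 'JC' from pos 0. Output: "JCCCCJC"
Token 5: backref(off=4, len=1). Copied 'C' from pos 3. Output: "JCCCCJCC"
Token 6: literal('A'). Output: "JCCCCJCCA"
Token 7: backref(off=7, len=4). Buffer before: "JCCCCJCCA" (len 9)
  byte 1: read out[2]='C', append. Buffer now: "JCCCCJCCAC"
  byte 2: read out[3]='C', append. Buffer now: "JCCCCJCCACC"
  byte 3: read out[4]='C', append. Buffer now: "JCCCCJCCACCC"
  byte 4: read out[5]='J', append. Buffer now: "JCCCCJCCACCCJ"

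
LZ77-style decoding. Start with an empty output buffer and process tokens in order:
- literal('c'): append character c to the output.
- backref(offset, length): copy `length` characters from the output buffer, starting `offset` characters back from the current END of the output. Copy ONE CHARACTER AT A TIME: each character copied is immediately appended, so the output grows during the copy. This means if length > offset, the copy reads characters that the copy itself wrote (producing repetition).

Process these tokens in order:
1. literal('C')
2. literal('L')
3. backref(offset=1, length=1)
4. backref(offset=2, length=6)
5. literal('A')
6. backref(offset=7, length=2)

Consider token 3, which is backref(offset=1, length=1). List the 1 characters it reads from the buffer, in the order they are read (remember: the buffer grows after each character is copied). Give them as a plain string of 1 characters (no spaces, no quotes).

Answer: L

Derivation:
Token 1: literal('C'). Output: "C"
Token 2: literal('L'). Output: "CL"
Token 3: backref(off=1, len=1). Buffer before: "CL" (len 2)
  byte 1: read out[1]='L', append. Buffer now: "CLL"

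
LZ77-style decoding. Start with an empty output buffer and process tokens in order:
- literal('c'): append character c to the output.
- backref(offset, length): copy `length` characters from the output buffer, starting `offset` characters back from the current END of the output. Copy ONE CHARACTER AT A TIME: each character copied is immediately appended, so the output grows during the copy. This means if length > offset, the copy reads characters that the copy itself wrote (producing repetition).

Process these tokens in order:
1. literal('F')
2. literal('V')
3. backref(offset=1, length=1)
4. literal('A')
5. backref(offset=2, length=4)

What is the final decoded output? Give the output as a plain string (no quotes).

Answer: FVVAVAVA

Derivation:
Token 1: literal('F'). Output: "F"
Token 2: literal('V'). Output: "FV"
Token 3: backref(off=1, len=1). Copied 'V' from pos 1. Output: "FVV"
Token 4: literal('A'). Output: "FVVA"
Token 5: backref(off=2, len=4) (overlapping!). Copied 'VAVA' from pos 2. Output: "FVVAVAVA"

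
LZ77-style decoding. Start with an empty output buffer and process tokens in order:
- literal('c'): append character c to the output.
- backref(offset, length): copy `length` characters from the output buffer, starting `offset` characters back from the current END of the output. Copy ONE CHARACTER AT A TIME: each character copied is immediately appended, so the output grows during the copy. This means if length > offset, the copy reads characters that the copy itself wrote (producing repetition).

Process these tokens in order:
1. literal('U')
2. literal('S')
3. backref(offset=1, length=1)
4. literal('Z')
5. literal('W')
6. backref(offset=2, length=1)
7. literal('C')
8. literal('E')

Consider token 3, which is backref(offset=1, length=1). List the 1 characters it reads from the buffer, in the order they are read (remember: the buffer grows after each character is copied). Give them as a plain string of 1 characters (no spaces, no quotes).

Token 1: literal('U'). Output: "U"
Token 2: literal('S'). Output: "US"
Token 3: backref(off=1, len=1). Buffer before: "US" (len 2)
  byte 1: read out[1]='S', append. Buffer now: "USS"

Answer: S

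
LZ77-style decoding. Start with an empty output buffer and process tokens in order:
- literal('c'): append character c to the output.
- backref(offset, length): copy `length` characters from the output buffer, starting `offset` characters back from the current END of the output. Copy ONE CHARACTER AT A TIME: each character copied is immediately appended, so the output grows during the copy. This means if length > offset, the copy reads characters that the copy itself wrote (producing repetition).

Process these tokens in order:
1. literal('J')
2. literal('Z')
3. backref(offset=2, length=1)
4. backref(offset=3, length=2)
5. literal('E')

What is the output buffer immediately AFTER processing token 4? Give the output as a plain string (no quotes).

Answer: JZJJZ

Derivation:
Token 1: literal('J'). Output: "J"
Token 2: literal('Z'). Output: "JZ"
Token 3: backref(off=2, len=1). Copied 'J' from pos 0. Output: "JZJ"
Token 4: backref(off=3, len=2). Copied 'JZ' from pos 0. Output: "JZJJZ"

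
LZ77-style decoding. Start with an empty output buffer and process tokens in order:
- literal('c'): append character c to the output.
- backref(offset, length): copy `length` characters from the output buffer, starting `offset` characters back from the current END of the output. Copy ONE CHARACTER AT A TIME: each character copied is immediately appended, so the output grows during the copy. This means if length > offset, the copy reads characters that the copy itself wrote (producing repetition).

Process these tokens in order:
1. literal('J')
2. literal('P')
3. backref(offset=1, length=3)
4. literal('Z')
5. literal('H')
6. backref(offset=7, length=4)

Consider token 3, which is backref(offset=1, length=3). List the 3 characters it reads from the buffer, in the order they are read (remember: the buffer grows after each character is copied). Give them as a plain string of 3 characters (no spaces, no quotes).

Token 1: literal('J'). Output: "J"
Token 2: literal('P'). Output: "JP"
Token 3: backref(off=1, len=3). Buffer before: "JP" (len 2)
  byte 1: read out[1]='P', append. Buffer now: "JPP"
  byte 2: read out[2]='P', append. Buffer now: "JPPP"
  byte 3: read out[3]='P', append. Buffer now: "JPPPP"

Answer: PPP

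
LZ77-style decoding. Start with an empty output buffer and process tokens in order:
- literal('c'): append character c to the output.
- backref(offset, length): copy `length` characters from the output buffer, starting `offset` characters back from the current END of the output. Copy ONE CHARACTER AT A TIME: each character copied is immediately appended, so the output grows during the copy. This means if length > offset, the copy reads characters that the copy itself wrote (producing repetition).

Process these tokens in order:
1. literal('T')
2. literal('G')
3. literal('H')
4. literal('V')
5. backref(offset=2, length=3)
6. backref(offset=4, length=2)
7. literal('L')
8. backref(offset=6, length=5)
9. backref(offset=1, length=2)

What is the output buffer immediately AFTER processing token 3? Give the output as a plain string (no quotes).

Token 1: literal('T'). Output: "T"
Token 2: literal('G'). Output: "TG"
Token 3: literal('H'). Output: "TGH"

Answer: TGH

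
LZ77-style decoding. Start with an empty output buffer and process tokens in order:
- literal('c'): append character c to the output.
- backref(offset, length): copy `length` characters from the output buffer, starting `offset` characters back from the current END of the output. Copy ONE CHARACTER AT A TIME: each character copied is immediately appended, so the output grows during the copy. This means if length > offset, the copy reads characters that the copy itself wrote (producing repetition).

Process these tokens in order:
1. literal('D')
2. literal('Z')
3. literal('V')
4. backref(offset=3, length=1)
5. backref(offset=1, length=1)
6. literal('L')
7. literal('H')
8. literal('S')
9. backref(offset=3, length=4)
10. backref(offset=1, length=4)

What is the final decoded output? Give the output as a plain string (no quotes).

Token 1: literal('D'). Output: "D"
Token 2: literal('Z'). Output: "DZ"
Token 3: literal('V'). Output: "DZV"
Token 4: backref(off=3, len=1). Copied 'D' from pos 0. Output: "DZVD"
Token 5: backref(off=1, len=1). Copied 'D' from pos 3. Output: "DZVDD"
Token 6: literal('L'). Output: "DZVDDL"
Token 7: literal('H'). Output: "DZVDDLH"
Token 8: literal('S'). Output: "DZVDDLHS"
Token 9: backref(off=3, len=4) (overlapping!). Copied 'LHSL' from pos 5. Output: "DZVDDLHSLHSL"
Token 10: backref(off=1, len=4) (overlapping!). Copied 'LLLL' from pos 11. Output: "DZVDDLHSLHSLLLLL"

Answer: DZVDDLHSLHSLLLLL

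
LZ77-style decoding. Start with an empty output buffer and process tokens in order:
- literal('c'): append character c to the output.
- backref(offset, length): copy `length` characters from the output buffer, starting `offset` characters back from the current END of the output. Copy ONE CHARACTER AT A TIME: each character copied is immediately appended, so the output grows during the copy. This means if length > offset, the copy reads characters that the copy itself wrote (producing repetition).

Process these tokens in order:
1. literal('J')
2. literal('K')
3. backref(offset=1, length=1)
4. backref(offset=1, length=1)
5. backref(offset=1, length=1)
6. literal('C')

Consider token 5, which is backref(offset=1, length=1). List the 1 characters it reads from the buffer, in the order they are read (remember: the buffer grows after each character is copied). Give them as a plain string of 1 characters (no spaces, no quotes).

Token 1: literal('J'). Output: "J"
Token 2: literal('K'). Output: "JK"
Token 3: backref(off=1, len=1). Copied 'K' from pos 1. Output: "JKK"
Token 4: backref(off=1, len=1). Copied 'K' from pos 2. Output: "JKKK"
Token 5: backref(off=1, len=1). Buffer before: "JKKK" (len 4)
  byte 1: read out[3]='K', append. Buffer now: "JKKKK"

Answer: K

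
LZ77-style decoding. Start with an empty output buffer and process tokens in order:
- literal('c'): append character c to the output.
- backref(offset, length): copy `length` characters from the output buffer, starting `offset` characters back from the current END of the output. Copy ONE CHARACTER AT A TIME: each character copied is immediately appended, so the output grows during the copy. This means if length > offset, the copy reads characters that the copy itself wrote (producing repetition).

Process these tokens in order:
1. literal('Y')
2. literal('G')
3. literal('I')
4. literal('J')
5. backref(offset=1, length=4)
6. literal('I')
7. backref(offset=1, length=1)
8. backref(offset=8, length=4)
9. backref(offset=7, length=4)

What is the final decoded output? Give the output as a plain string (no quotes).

Token 1: literal('Y'). Output: "Y"
Token 2: literal('G'). Output: "YG"
Token 3: literal('I'). Output: "YGI"
Token 4: literal('J'). Output: "YGIJ"
Token 5: backref(off=1, len=4) (overlapping!). Copied 'JJJJ' from pos 3. Output: "YGIJJJJJ"
Token 6: literal('I'). Output: "YGIJJJJJI"
Token 7: backref(off=1, len=1). Copied 'I' from pos 8. Output: "YGIJJJJJII"
Token 8: backref(off=8, len=4). Copied 'IJJJ' from pos 2. Output: "YGIJJJJJIIIJJJ"
Token 9: backref(off=7, len=4). Copied 'JIII' from pos 7. Output: "YGIJJJJJIIIJJJJIII"

Answer: YGIJJJJJIIIJJJJIII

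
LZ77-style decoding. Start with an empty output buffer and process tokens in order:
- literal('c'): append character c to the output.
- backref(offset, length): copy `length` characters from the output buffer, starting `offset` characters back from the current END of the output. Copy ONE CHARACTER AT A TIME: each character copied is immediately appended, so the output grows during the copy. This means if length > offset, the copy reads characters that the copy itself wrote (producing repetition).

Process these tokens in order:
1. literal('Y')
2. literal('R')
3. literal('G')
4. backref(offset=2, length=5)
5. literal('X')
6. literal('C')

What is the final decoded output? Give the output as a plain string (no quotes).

Token 1: literal('Y'). Output: "Y"
Token 2: literal('R'). Output: "YR"
Token 3: literal('G'). Output: "YRG"
Token 4: backref(off=2, len=5) (overlapping!). Copied 'RGRGR' from pos 1. Output: "YRGRGRGR"
Token 5: literal('X'). Output: "YRGRGRGRX"
Token 6: literal('C'). Output: "YRGRGRGRXC"

Answer: YRGRGRGRXC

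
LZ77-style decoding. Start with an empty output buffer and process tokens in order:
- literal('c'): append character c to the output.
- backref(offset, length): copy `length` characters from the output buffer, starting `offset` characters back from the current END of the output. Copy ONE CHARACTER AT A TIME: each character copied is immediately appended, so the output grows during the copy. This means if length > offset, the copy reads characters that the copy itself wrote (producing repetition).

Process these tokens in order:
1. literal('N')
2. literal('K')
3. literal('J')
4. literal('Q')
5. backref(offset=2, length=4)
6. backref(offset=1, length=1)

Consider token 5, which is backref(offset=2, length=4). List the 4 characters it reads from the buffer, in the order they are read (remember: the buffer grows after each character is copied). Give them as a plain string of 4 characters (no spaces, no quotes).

Answer: JQJQ

Derivation:
Token 1: literal('N'). Output: "N"
Token 2: literal('K'). Output: "NK"
Token 3: literal('J'). Output: "NKJ"
Token 4: literal('Q'). Output: "NKJQ"
Token 5: backref(off=2, len=4). Buffer before: "NKJQ" (len 4)
  byte 1: read out[2]='J', append. Buffer now: "NKJQJ"
  byte 2: read out[3]='Q', append. Buffer now: "NKJQJQ"
  byte 3: read out[4]='J', append. Buffer now: "NKJQJQJ"
  byte 4: read out[5]='Q', append. Buffer now: "NKJQJQJQ"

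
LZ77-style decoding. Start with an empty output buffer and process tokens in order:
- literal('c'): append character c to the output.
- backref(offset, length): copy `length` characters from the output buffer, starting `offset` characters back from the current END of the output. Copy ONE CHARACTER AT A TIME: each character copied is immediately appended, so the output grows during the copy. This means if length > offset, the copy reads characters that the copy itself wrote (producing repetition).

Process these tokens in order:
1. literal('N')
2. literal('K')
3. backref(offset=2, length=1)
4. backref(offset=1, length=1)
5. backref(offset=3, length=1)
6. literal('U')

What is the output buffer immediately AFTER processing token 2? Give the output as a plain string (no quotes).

Token 1: literal('N'). Output: "N"
Token 2: literal('K'). Output: "NK"

Answer: NK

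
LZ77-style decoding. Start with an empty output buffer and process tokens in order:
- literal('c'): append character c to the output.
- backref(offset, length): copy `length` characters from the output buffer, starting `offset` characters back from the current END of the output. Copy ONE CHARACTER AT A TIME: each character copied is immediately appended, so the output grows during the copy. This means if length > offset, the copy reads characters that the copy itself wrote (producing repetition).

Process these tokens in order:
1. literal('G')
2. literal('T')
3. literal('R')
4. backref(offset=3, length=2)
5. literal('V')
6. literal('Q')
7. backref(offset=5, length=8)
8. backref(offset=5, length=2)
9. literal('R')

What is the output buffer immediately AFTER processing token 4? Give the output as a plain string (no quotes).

Token 1: literal('G'). Output: "G"
Token 2: literal('T'). Output: "GT"
Token 3: literal('R'). Output: "GTR"
Token 4: backref(off=3, len=2). Copied 'GT' from pos 0. Output: "GTRGT"

Answer: GTRGT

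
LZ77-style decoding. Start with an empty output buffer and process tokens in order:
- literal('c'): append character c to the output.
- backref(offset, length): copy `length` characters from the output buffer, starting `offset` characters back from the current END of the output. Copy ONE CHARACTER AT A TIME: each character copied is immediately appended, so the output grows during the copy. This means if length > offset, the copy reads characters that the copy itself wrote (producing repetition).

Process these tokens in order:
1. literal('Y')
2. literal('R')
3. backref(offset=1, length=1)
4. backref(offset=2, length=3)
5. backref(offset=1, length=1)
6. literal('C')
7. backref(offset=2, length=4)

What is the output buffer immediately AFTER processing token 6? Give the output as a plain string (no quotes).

Token 1: literal('Y'). Output: "Y"
Token 2: literal('R'). Output: "YR"
Token 3: backref(off=1, len=1). Copied 'R' from pos 1. Output: "YRR"
Token 4: backref(off=2, len=3) (overlapping!). Copied 'RRR' from pos 1. Output: "YRRRRR"
Token 5: backref(off=1, len=1). Copied 'R' from pos 5. Output: "YRRRRRR"
Token 6: literal('C'). Output: "YRRRRRRC"

Answer: YRRRRRRC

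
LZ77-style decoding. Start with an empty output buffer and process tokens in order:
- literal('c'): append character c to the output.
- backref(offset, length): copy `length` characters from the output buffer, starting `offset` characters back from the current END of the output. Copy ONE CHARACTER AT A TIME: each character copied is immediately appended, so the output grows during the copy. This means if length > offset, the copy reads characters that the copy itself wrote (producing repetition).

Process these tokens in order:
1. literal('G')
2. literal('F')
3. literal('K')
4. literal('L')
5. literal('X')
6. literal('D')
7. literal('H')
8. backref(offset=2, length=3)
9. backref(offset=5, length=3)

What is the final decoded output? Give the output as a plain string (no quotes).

Token 1: literal('G'). Output: "G"
Token 2: literal('F'). Output: "GF"
Token 3: literal('K'). Output: "GFK"
Token 4: literal('L'). Output: "GFKL"
Token 5: literal('X'). Output: "GFKLX"
Token 6: literal('D'). Output: "GFKLXD"
Token 7: literal('H'). Output: "GFKLXDH"
Token 8: backref(off=2, len=3) (overlapping!). Copied 'DHD' from pos 5. Output: "GFKLXDHDHD"
Token 9: backref(off=5, len=3). Copied 'DHD' from pos 5. Output: "GFKLXDHDHDDHD"

Answer: GFKLXDHDHDDHD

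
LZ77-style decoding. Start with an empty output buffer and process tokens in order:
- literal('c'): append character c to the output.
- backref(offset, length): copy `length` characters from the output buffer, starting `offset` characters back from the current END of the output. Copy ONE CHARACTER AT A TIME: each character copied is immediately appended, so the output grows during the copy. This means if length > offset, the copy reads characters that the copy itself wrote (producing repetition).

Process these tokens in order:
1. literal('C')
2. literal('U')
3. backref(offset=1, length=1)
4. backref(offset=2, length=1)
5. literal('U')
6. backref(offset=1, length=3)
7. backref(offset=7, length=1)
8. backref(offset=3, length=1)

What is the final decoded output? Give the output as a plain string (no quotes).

Token 1: literal('C'). Output: "C"
Token 2: literal('U'). Output: "CU"
Token 3: backref(off=1, len=1). Copied 'U' from pos 1. Output: "CUU"
Token 4: backref(off=2, len=1). Copied 'U' from pos 1. Output: "CUUU"
Token 5: literal('U'). Output: "CUUUU"
Token 6: backref(off=1, len=3) (overlapping!). Copied 'UUU' from pos 4. Output: "CUUUUUUU"
Token 7: backref(off=7, len=1). Copied 'U' from pos 1. Output: "CUUUUUUUU"
Token 8: backref(off=3, len=1). Copied 'U' from pos 6. Output: "CUUUUUUUUU"

Answer: CUUUUUUUUU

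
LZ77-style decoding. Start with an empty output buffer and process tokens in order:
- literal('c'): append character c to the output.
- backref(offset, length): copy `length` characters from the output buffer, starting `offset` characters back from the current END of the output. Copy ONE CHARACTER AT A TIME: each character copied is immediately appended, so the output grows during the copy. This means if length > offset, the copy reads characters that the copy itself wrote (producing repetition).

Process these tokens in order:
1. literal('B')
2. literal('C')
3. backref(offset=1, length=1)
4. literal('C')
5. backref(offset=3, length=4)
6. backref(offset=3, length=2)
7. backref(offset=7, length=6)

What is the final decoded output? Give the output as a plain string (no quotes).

Token 1: literal('B'). Output: "B"
Token 2: literal('C'). Output: "BC"
Token 3: backref(off=1, len=1). Copied 'C' from pos 1. Output: "BCC"
Token 4: literal('C'). Output: "BCCC"
Token 5: backref(off=3, len=4) (overlapping!). Copied 'CCCC' from pos 1. Output: "BCCCCCCC"
Token 6: backref(off=3, len=2). Copied 'CC' from pos 5. Output: "BCCCCCCCCC"
Token 7: backref(off=7, len=6). Copied 'CCCCCC' from pos 3. Output: "BCCCCCCCCCCCCCCC"

Answer: BCCCCCCCCCCCCCCC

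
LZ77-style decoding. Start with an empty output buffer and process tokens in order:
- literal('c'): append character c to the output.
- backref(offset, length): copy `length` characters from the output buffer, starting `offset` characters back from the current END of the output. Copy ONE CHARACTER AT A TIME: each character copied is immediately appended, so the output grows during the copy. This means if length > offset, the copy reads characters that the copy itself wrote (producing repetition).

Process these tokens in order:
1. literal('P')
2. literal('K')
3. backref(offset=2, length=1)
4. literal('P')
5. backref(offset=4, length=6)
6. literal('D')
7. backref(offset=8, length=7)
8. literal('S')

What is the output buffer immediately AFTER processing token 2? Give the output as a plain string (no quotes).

Answer: PK

Derivation:
Token 1: literal('P'). Output: "P"
Token 2: literal('K'). Output: "PK"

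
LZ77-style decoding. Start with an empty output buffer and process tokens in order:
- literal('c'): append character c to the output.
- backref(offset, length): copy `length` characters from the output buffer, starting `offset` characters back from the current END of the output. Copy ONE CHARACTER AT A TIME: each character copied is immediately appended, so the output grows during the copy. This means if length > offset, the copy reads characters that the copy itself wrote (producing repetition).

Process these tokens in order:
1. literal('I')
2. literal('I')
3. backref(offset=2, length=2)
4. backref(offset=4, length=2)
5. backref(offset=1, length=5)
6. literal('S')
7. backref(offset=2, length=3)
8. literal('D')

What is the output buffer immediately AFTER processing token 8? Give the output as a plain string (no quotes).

Answer: IIIIIIIIIIISISID

Derivation:
Token 1: literal('I'). Output: "I"
Token 2: literal('I'). Output: "II"
Token 3: backref(off=2, len=2). Copied 'II' from pos 0. Output: "IIII"
Token 4: backref(off=4, len=2). Copied 'II' from pos 0. Output: "IIIIII"
Token 5: backref(off=1, len=5) (overlapping!). Copied 'IIIII' from pos 5. Output: "IIIIIIIIIII"
Token 6: literal('S'). Output: "IIIIIIIIIIIS"
Token 7: backref(off=2, len=3) (overlapping!). Copied 'ISI' from pos 10. Output: "IIIIIIIIIIISISI"
Token 8: literal('D'). Output: "IIIIIIIIIIISISID"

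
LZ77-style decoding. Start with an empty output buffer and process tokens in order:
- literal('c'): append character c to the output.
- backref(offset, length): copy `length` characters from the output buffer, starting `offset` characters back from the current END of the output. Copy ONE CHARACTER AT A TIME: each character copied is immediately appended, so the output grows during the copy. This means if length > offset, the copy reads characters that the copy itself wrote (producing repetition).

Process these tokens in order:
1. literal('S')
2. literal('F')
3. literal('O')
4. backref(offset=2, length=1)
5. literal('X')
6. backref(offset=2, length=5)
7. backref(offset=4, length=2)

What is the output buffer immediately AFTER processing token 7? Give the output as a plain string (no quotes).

Answer: SFOFXFXFXFXF

Derivation:
Token 1: literal('S'). Output: "S"
Token 2: literal('F'). Output: "SF"
Token 3: literal('O'). Output: "SFO"
Token 4: backref(off=2, len=1). Copied 'F' from pos 1. Output: "SFOF"
Token 5: literal('X'). Output: "SFOFX"
Token 6: backref(off=2, len=5) (overlapping!). Copied 'FXFXF' from pos 3. Output: "SFOFXFXFXF"
Token 7: backref(off=4, len=2). Copied 'XF' from pos 6. Output: "SFOFXFXFXFXF"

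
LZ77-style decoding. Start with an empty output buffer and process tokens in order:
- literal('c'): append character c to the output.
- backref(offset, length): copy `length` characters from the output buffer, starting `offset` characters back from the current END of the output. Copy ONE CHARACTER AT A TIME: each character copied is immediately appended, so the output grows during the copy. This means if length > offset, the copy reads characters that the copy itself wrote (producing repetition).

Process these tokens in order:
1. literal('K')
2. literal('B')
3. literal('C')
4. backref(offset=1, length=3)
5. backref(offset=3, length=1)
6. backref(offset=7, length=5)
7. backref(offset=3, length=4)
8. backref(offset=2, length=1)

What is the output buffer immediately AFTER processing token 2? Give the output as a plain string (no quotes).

Token 1: literal('K'). Output: "K"
Token 2: literal('B'). Output: "KB"

Answer: KB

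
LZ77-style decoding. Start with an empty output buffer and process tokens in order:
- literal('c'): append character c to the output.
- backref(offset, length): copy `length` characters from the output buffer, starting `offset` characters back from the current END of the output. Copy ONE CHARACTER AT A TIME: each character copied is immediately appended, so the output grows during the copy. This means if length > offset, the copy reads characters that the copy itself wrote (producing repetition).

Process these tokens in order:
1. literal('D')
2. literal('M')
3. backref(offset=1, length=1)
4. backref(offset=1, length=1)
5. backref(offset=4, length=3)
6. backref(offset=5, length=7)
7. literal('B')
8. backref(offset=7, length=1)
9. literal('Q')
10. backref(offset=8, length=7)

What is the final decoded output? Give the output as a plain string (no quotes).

Token 1: literal('D'). Output: "D"
Token 2: literal('M'). Output: "DM"
Token 3: backref(off=1, len=1). Copied 'M' from pos 1. Output: "DMM"
Token 4: backref(off=1, len=1). Copied 'M' from pos 2. Output: "DMMM"
Token 5: backref(off=4, len=3). Copied 'DMM' from pos 0. Output: "DMMMDMM"
Token 6: backref(off=5, len=7) (overlapping!). Copied 'MMDMMMM' from pos 2. Output: "DMMMDMMMMDMMMM"
Token 7: literal('B'). Output: "DMMMDMMMMDMMMMB"
Token 8: backref(off=7, len=1). Copied 'M' from pos 8. Output: "DMMMDMMMMDMMMMBM"
Token 9: literal('Q'). Output: "DMMMDMMMMDMMMMBMQ"
Token 10: backref(off=8, len=7). Copied 'DMMMMBM' from pos 9. Output: "DMMMDMMMMDMMMMBMQDMMMMBM"

Answer: DMMMDMMMMDMMMMBMQDMMMMBM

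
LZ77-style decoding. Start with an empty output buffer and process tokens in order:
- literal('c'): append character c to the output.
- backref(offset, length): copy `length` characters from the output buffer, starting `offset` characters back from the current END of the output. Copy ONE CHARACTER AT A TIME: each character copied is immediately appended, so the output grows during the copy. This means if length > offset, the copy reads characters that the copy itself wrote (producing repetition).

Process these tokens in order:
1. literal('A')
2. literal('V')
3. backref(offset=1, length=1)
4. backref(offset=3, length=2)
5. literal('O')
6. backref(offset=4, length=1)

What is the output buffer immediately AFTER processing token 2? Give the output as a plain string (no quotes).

Answer: AV

Derivation:
Token 1: literal('A'). Output: "A"
Token 2: literal('V'). Output: "AV"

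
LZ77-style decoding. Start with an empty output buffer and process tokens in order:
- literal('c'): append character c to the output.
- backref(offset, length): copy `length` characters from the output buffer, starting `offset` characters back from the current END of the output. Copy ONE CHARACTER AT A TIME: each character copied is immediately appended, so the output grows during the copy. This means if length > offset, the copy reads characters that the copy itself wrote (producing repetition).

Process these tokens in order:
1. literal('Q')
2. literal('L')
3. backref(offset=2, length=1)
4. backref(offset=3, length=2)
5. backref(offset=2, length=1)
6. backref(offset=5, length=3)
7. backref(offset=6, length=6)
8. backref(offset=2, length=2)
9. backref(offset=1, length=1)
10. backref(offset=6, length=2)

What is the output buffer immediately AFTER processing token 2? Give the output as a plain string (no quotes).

Answer: QL

Derivation:
Token 1: literal('Q'). Output: "Q"
Token 2: literal('L'). Output: "QL"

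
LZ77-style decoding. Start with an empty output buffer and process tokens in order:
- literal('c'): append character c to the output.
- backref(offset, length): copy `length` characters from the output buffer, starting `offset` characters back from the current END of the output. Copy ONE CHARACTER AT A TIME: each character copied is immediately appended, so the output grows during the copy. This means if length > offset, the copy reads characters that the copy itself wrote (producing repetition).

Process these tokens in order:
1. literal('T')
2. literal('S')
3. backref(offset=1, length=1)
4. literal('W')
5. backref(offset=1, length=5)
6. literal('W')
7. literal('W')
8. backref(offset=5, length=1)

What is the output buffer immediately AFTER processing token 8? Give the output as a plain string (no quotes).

Answer: TSSWWWWWWWWW

Derivation:
Token 1: literal('T'). Output: "T"
Token 2: literal('S'). Output: "TS"
Token 3: backref(off=1, len=1). Copied 'S' from pos 1. Output: "TSS"
Token 4: literal('W'). Output: "TSSW"
Token 5: backref(off=1, len=5) (overlapping!). Copied 'WWWWW' from pos 3. Output: "TSSWWWWWW"
Token 6: literal('W'). Output: "TSSWWWWWWW"
Token 7: literal('W'). Output: "TSSWWWWWWWW"
Token 8: backref(off=5, len=1). Copied 'W' from pos 6. Output: "TSSWWWWWWWWW"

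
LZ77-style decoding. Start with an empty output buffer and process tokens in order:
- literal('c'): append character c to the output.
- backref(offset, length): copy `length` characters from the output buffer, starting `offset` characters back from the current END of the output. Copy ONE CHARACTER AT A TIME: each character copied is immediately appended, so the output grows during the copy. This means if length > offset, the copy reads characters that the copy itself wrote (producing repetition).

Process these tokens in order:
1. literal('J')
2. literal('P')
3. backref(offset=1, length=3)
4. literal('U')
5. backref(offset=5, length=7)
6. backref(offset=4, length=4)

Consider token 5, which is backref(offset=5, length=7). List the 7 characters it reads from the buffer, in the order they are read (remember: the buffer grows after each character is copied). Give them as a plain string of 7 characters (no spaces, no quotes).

Token 1: literal('J'). Output: "J"
Token 2: literal('P'). Output: "JP"
Token 3: backref(off=1, len=3) (overlapping!). Copied 'PPP' from pos 1. Output: "JPPPP"
Token 4: literal('U'). Output: "JPPPPU"
Token 5: backref(off=5, len=7). Buffer before: "JPPPPU" (len 6)
  byte 1: read out[1]='P', append. Buffer now: "JPPPPUP"
  byte 2: read out[2]='P', append. Buffer now: "JPPPPUPP"
  byte 3: read out[3]='P', append. Buffer now: "JPPPPUPPP"
  byte 4: read out[4]='P', append. Buffer now: "JPPPPUPPPP"
  byte 5: read out[5]='U', append. Buffer now: "JPPPPUPPPPU"
  byte 6: read out[6]='P', append. Buffer now: "JPPPPUPPPPUP"
  byte 7: read out[7]='P', append. Buffer now: "JPPPPUPPPPUPP"

Answer: PPPPUPP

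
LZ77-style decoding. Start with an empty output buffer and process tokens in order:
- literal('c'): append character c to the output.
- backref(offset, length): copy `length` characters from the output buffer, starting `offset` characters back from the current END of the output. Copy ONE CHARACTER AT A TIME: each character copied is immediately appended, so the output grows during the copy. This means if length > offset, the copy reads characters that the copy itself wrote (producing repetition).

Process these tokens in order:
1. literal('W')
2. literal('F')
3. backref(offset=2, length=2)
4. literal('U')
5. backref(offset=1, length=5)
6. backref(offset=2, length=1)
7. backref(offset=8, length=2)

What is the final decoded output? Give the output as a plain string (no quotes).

Answer: WFWFUUUUUUUFU

Derivation:
Token 1: literal('W'). Output: "W"
Token 2: literal('F'). Output: "WF"
Token 3: backref(off=2, len=2). Copied 'WF' from pos 0. Output: "WFWF"
Token 4: literal('U'). Output: "WFWFU"
Token 5: backref(off=1, len=5) (overlapping!). Copied 'UUUUU' from pos 4. Output: "WFWFUUUUUU"
Token 6: backref(off=2, len=1). Copied 'U' from pos 8. Output: "WFWFUUUUUUU"
Token 7: backref(off=8, len=2). Copied 'FU' from pos 3. Output: "WFWFUUUUUUUFU"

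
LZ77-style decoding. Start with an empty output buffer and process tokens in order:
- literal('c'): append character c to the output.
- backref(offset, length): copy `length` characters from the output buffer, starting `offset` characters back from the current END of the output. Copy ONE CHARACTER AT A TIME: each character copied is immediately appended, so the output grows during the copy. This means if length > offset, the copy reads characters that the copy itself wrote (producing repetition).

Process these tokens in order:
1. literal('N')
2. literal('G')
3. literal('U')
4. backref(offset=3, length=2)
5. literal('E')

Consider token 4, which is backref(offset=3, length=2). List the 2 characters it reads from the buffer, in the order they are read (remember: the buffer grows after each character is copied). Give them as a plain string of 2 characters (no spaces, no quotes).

Token 1: literal('N'). Output: "N"
Token 2: literal('G'). Output: "NG"
Token 3: literal('U'). Output: "NGU"
Token 4: backref(off=3, len=2). Buffer before: "NGU" (len 3)
  byte 1: read out[0]='N', append. Buffer now: "NGUN"
  byte 2: read out[1]='G', append. Buffer now: "NGUNG"

Answer: NG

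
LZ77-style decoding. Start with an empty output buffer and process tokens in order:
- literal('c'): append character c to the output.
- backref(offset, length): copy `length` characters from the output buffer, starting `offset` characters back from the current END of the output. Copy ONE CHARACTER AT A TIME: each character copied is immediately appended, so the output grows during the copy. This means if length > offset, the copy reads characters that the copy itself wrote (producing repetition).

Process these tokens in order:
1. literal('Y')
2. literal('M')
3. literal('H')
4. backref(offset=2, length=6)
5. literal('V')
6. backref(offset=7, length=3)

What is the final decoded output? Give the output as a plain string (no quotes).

Answer: YMHMHMHMHVMHM

Derivation:
Token 1: literal('Y'). Output: "Y"
Token 2: literal('M'). Output: "YM"
Token 3: literal('H'). Output: "YMH"
Token 4: backref(off=2, len=6) (overlapping!). Copied 'MHMHMH' from pos 1. Output: "YMHMHMHMH"
Token 5: literal('V'). Output: "YMHMHMHMHV"
Token 6: backref(off=7, len=3). Copied 'MHM' from pos 3. Output: "YMHMHMHMHVMHM"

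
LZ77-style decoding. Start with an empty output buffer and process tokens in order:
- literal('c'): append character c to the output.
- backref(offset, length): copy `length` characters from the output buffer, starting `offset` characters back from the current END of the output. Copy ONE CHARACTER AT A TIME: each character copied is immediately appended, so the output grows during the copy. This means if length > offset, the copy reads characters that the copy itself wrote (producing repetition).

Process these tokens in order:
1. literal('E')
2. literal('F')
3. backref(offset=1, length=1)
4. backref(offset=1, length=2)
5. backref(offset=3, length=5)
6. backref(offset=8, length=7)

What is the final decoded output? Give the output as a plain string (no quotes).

Token 1: literal('E'). Output: "E"
Token 2: literal('F'). Output: "EF"
Token 3: backref(off=1, len=1). Copied 'F' from pos 1. Output: "EFF"
Token 4: backref(off=1, len=2) (overlapping!). Copied 'FF' from pos 2. Output: "EFFFF"
Token 5: backref(off=3, len=5) (overlapping!). Copied 'FFFFF' from pos 2. Output: "EFFFFFFFFF"
Token 6: backref(off=8, len=7). Copied 'FFFFFFF' from pos 2. Output: "EFFFFFFFFFFFFFFFF"

Answer: EFFFFFFFFFFFFFFFF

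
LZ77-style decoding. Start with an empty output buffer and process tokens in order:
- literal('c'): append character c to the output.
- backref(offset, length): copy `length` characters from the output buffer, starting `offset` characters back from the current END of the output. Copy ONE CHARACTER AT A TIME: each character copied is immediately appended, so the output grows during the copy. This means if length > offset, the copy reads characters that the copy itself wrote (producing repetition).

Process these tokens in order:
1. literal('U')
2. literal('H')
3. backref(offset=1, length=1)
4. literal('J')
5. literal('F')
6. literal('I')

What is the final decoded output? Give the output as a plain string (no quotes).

Answer: UHHJFI

Derivation:
Token 1: literal('U'). Output: "U"
Token 2: literal('H'). Output: "UH"
Token 3: backref(off=1, len=1). Copied 'H' from pos 1. Output: "UHH"
Token 4: literal('J'). Output: "UHHJ"
Token 5: literal('F'). Output: "UHHJF"
Token 6: literal('I'). Output: "UHHJFI"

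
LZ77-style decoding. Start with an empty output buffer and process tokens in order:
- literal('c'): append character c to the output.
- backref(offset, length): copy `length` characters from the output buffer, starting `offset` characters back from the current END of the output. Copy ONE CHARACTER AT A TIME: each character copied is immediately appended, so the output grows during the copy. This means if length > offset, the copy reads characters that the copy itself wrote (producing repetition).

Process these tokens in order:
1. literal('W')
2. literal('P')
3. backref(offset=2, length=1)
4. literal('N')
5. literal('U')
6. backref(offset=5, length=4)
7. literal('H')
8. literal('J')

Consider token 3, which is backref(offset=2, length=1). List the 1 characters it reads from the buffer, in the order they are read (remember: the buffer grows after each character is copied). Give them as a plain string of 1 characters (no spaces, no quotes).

Answer: W

Derivation:
Token 1: literal('W'). Output: "W"
Token 2: literal('P'). Output: "WP"
Token 3: backref(off=2, len=1). Buffer before: "WP" (len 2)
  byte 1: read out[0]='W', append. Buffer now: "WPW"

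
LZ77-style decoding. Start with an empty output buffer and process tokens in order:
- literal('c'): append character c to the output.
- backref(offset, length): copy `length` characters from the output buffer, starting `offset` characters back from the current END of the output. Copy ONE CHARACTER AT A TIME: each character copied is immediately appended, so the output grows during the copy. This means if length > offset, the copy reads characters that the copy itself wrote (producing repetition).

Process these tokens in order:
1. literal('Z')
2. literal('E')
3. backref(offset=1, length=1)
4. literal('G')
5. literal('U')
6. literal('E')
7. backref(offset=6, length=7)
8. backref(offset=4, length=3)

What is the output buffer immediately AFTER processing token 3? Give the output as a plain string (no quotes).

Token 1: literal('Z'). Output: "Z"
Token 2: literal('E'). Output: "ZE"
Token 3: backref(off=1, len=1). Copied 'E' from pos 1. Output: "ZEE"

Answer: ZEE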